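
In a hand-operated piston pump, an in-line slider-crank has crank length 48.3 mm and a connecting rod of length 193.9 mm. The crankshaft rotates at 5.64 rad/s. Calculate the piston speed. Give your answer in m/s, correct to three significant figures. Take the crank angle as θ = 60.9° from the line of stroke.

ω = 5.64 rad/s
For an in-line slider-crank, x = r cosθ + √(L² − r² sin²θ), so v = −rω sinθ·[1 + r cosθ/√(L² − r² sin²θ)].
With r = 0.0483 m, L = 0.1939 m, θ = 60.9°: √(L² − r² sin²θ) = 0.18925 m.
v = −0.0483·5.64·0.87377·[1 + 0.0483·0.48634/0.18925] = -0.26757 m/s.
|v| = 0.26757 m/s.

0.268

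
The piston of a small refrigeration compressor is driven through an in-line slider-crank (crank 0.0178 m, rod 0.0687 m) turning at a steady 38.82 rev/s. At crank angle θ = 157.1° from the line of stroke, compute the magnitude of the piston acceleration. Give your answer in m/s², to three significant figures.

ω = 2π·38.8 = 243.9 rad/s
x(θ) = r cosθ + √(L² − r² sin²θ); with ω constant, a = ω²·d²x/dθ².
d²x/dθ² = −r cosθ − r²(cos2θ)/√u − r⁴ sin²2θ/(4u^{3/2}),  u = L² − r² sin²θ = 0.00467171 m².
Substituting r = 0.0178 m, L = 0.0687 m, θ = 157.1°: d²x/dθ² = +0.013125 m.
a = ω²·d²x/dθ² = (243.9)²·(+0.013125) = +780.85 m/s²;  |a| = 780.85 m/s².

781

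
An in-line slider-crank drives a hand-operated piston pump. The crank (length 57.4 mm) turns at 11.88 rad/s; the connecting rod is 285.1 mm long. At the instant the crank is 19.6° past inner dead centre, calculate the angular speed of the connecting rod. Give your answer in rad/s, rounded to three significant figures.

ω = 11.88 rad/s
The rod makes angle φ with the slider axis where L sinφ = r sinθ; differentiating, L cosφ·φ̇ = r ω cosθ.
L cosφ = √(L² − r² sin²θ) = 0.28445 m.
|ω_rod| = r ω |cosθ| / √(L² − r² sin²θ) = 0.0574·11.88·0.94206/0.28445 = 2.2584 rad/s.

2.26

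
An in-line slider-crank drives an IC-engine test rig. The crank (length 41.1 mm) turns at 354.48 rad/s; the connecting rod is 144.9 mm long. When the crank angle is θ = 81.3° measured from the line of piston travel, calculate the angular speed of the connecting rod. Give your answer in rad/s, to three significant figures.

ω = 354.5 rad/s
The rod makes angle φ with the slider axis where L sinφ = r sinθ; differentiating, L cosφ·φ̇ = r ω cosθ.
L cosφ = √(L² − r² sin²θ) = 0.13909 m.
|ω_rod| = r ω |cosθ| / √(L² − r² sin²θ) = 0.0411·354.5·0.15126/0.13909 = 15.844 rad/s.

15.8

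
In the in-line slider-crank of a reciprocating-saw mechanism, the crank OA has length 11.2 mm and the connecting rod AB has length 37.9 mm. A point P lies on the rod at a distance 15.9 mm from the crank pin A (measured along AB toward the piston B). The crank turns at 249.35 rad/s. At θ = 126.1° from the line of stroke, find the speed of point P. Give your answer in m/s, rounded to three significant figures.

2.29

ω = 249.3 rad/s.  Crank-pin speed |V_A| = rω = 2.7927 m/s, perpendicular to OA.
Rod angle: sinφ = −(r/L) sinθ ⇒ φ = -13.814°; ω_rod = −rω cosθ/√(L²−r²sin²θ) = +44.709 rad/s.
V_P = V_A + ω_rod × AP, with AP = 0.0159 m along the rod.
Components: V_Px = −rω sinθ − a·ω_rod·sinφ = -2.0868 m/s;  V_Py = rω cosθ + a·ω_rod·cosφ = -0.95515 m/s.
|V_P| = √(V_Px² + V_Py²) = 2.295 m/s.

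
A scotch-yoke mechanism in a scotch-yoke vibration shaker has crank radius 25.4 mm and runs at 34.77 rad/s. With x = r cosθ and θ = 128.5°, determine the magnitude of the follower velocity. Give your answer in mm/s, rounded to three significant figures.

ω = 34.77 rad/s
x = r cosθ ⇒ ẋ = −rω sinθ.
|v| = rω|sinθ| = 0.0254·34.77·|sin 128.5°| = 0.69117 m/s = 691.17 mm/s.

691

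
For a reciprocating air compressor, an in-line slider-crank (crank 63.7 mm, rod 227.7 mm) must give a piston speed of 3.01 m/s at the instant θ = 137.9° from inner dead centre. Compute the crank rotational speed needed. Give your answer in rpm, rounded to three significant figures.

853

For an in-line slider-crank, |v_piston| = rω|sinθ|·[1 + r cosθ/√(L² − r² sin²θ)].
With r = 0.0637 m, L = 0.2277 m, θ = 137.9°: the bracketed kinematic factor |dx/dθ| = 0.033681 m.
ω = v/|dx/dθ| = 3.01/0.033681 = 89.367 rad/s.
N = 60ω/(2π) = 853.39 rpm.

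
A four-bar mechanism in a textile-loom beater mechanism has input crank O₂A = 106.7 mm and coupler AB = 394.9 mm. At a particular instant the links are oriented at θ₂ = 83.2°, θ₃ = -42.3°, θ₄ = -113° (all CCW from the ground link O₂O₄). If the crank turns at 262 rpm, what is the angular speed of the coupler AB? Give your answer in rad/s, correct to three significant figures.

2.19

ω₂ = 27.44 rad/s (from 262 rpm).
Differentiating the loop-closure r₂e^{iθ₂}+r₃e^{iθ₃}=r₁+r₄e^{iθ₄} gives r₂ω₂e^{iθ₂}+r₃ω₃e^{iθ₃}=r₄ω₄e^{iθ₄}.
Eliminating the other unknown: ω₃ = r₂ω₂ sin(θ₄−θ₂) / [r₃ sin(θ₃−θ₄)].
Numerator sine = +0.27899; denominator sine = +0.94380.
Result = 0.1067·27.44·(+0.27899) / (0.3949·(+0.94380)) = +2.1914 rad/s; magnitude 2.1914 rad/s.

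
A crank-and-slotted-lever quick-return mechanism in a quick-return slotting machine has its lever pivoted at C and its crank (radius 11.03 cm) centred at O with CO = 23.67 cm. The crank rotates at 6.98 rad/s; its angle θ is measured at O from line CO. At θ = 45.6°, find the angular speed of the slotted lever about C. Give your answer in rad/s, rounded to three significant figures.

ω = 6.98 rad/s
Crank pin A relative to C: A = (d + r cosθ, r sinθ); lever angle φ = atan2(r sinθ, d + r cosθ).
Differentiating tanφ: φ̇ = rω(d cosθ + r)/(d² + r² + 2dr cosθ).
d² + r² + 2dr cosθ = |CA|² = 0.104727 m²;  d cosθ + r = +0.27591 m.
|ω_lever| = |0.1103·6.98·+0.27591| / 0.104727 = 2.0283 rad/s.

2.03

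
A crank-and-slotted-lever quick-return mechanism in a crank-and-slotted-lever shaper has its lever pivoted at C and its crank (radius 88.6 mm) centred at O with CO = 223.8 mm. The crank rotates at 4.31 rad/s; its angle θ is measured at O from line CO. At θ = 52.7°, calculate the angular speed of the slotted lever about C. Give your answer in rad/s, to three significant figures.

1.04

ω = 4.31 rad/s
Crank pin A relative to C: A = (d + r cosθ, r sinθ); lever angle φ = atan2(r sinθ, d + r cosθ).
Differentiating tanφ: φ̇ = rω(d cosθ + r)/(d² + r² + 2dr cosθ).
d² + r² + 2dr cosθ = |CA|² = 0.0819683 m²;  d cosθ + r = +0.22422 m.
|ω_lever| = |0.0886·4.31·+0.22422| / 0.0819683 = 1.0446 rad/s.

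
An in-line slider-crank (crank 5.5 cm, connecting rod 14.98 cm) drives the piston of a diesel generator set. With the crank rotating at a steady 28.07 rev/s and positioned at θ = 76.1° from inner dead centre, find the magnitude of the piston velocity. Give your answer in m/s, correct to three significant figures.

ω = 2π·28.1 = 176.4 rad/s
For an in-line slider-crank, x = r cosθ + √(L² − r² sin²θ), so v = −rω sinθ·[1 + r cosθ/√(L² − r² sin²θ)].
With r = 0.055 m, L = 0.1498 m, θ = 76.1°: √(L² − r² sin²θ) = 0.13996 m.
v = −0.055·176.4·0.97072·[1 + 0.055·0.24023/0.13996] = -10.305 m/s.
|v| = 10.305 m/s.

10.3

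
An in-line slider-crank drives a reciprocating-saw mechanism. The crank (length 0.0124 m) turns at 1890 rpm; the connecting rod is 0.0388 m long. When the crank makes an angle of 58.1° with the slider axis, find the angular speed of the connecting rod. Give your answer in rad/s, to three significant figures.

ω = 197.9 rad/s (converted from 1890 rpm).
The rod makes angle φ with the slider axis where L sinφ = r sinθ; differentiating, L cosφ·φ̇ = r ω cosθ.
L cosφ = √(L² − r² sin²θ) = 0.037345 m.
|ω_rod| = r ω |cosθ| / √(L² − r² sin²θ) = 0.0124·197.9·0.52844/0.037345 = 34.728 rad/s.

34.7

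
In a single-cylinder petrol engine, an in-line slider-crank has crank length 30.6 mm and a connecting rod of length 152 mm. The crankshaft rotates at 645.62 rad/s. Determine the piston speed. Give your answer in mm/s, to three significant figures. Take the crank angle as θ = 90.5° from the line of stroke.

ω = 645.6 rad/s
For an in-line slider-crank, x = r cosθ + √(L² − r² sin²θ), so v = −rω sinθ·[1 + r cosθ/√(L² − r² sin²θ)].
With r = 0.0306 m, L = 0.152 m, θ = 90.5°: √(L² − r² sin²θ) = 0.14889 m.
v = −0.0306·645.6·0.99996·[1 + 0.0306·-0.00873/0.14889] = -19.72 m/s.
|v| = 19.72 m/s = 19720 mm/s.

19700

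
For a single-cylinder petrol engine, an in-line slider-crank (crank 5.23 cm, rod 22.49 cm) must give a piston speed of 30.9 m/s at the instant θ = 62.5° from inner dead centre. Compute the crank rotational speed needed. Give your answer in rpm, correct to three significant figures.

For an in-line slider-crank, |v_piston| = rω|sinθ|·[1 + r cosθ/√(L² − r² sin²θ)].
With r = 0.0523 m, L = 0.2249 m, θ = 62.5°: the bracketed kinematic factor |dx/dθ| = 0.051482 m.
ω = v/|dx/dθ| = 30.9/0.051482 = 600.22 rad/s.
N = 60ω/(2π) = 5731.6 rpm.

5730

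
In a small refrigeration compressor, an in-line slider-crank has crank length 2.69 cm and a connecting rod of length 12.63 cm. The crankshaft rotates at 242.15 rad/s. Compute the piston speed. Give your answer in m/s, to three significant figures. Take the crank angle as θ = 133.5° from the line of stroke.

4.02

ω = 242.2 rad/s
For an in-line slider-crank, x = r cosθ + √(L² − r² sin²θ), so v = −rω sinθ·[1 + r cosθ/√(L² − r² sin²θ)].
With r = 0.0269 m, L = 0.1263 m, θ = 133.5°: √(L² − r² sin²θ) = 0.12478 m.
v = −0.0269·242.2·0.72537·[1 + 0.0269·-0.68835/0.12478] = -4.0238 m/s.
|v| = 4.0238 m/s.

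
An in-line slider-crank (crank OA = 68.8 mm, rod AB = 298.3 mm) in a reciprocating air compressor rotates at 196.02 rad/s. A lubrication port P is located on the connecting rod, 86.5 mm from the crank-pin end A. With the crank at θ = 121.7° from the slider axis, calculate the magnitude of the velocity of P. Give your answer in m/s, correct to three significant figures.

12.2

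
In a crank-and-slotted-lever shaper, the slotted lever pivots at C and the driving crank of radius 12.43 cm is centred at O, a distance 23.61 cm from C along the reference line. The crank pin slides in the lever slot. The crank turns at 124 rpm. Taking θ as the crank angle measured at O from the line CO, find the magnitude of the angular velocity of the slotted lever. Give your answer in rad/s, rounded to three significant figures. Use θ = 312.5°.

4.13

ω = 12.99 rad/s (from 124 rpm).
Crank pin A relative to C: A = (d + r cosθ, r sinθ); lever angle φ = atan2(r sinθ, d + r cosθ).
Differentiating tanφ: φ̇ = rω(d cosθ + r)/(d² + r² + 2dr cosθ).
d² + r² + 2dr cosθ = |CA|² = 0.110847 m²;  d cosθ + r = +0.28381 m.
|ω_lever| = |0.1243·12.99·+0.28381| / 0.110847 = 4.1326 rad/s.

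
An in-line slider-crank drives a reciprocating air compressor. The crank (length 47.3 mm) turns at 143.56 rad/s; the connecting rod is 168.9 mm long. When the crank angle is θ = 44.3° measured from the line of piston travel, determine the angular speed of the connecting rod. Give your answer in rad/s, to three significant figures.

29.3

ω = 143.6 rad/s
The rod makes angle φ with the slider axis where L sinφ = r sinθ; differentiating, L cosφ·φ̇ = r ω cosθ.
L cosφ = √(L² − r² sin²θ) = 0.16564 m.
|ω_rod| = r ω |cosθ| / √(L² − r² sin²θ) = 0.0473·143.6·0.71569/0.16564 = 29.34 rad/s.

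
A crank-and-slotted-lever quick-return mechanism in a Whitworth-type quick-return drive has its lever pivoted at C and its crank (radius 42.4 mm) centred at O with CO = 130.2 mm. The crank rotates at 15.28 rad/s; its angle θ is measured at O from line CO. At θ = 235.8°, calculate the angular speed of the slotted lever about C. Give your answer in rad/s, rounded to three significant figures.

1.59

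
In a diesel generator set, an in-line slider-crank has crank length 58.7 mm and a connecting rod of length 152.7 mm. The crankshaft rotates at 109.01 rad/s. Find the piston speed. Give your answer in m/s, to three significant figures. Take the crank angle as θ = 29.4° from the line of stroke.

4.21

ω = 109 rad/s
For an in-line slider-crank, x = r cosθ + √(L² − r² sin²θ), so v = −rω sinθ·[1 + r cosθ/√(L² − r² sin²θ)].
With r = 0.0587 m, L = 0.1527 m, θ = 29.4°: √(L² − r² sin²θ) = 0.14996 m.
v = −0.0587·109·0.49090·[1 + 0.0587·0.87121/0.14996] = -4.2125 m/s.
|v| = 4.2125 m/s.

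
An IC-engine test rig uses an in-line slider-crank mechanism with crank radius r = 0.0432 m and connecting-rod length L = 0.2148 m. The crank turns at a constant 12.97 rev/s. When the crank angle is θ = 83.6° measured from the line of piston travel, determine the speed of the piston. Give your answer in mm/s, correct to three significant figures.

3580

ω = 2π·13 = 81.49 rad/s
For an in-line slider-crank, x = r cosθ + √(L² − r² sin²θ), so v = −rω sinθ·[1 + r cosθ/√(L² − r² sin²θ)].
With r = 0.0432 m, L = 0.2148 m, θ = 83.6°: √(L² − r² sin²θ) = 0.21047 m.
v = −0.0432·81.49·0.99377·[1 + 0.0432·0.11147/0.21047] = -3.5786 m/s.
|v| = 3.5786 m/s = 3578.6 mm/s.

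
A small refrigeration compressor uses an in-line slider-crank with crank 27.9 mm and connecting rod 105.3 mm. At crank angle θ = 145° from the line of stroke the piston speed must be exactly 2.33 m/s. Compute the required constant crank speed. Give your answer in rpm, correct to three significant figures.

For an in-line slider-crank, |v_piston| = rω|sinθ|·[1 + r cosθ/√(L² − r² sin²θ)].
With r = 0.0279 m, L = 0.1053 m, θ = 145°: the bracketed kinematic factor |dx/dθ| = 0.012489 m.
ω = v/|dx/dθ| = 2.33/0.012489 = 186.57 rad/s.
N = 60ω/(2π) = 1781.6 rpm.

1780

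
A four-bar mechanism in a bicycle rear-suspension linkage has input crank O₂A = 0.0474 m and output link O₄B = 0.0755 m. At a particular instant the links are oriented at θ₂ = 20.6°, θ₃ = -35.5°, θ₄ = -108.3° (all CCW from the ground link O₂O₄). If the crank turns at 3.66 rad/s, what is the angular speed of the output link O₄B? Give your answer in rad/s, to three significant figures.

2.00

ω₂ = 3.66 rad/s
Differentiating the loop-closure r₂e^{iθ₂}+r₃e^{iθ₃}=r₁+r₄e^{iθ₄} gives r₂ω₂e^{iθ₂}+r₃ω₃e^{iθ₃}=r₄ω₄e^{iθ₄}.
Eliminating the other unknown: ω₄ = r₂ω₂ sin(θ₂−θ₃) / [r₄ sin(θ₄−θ₃)].
Numerator sine = +0.83001; denominator sine = -0.95528.
Result = 0.0474·3.66·(+0.83001) / (0.0755·(-0.95528)) = -1.9965 rad/s; magnitude 1.9965 rad/s.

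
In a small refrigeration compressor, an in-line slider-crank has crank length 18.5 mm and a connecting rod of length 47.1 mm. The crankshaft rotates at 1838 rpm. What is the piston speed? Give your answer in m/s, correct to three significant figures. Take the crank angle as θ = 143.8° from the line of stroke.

1.42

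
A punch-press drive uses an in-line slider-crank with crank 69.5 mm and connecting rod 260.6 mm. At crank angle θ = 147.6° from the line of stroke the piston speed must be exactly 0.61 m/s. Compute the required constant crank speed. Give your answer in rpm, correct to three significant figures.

202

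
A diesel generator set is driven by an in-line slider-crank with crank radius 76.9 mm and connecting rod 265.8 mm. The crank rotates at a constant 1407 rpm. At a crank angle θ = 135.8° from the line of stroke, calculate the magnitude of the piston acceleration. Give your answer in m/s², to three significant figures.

1170

ω = 2π·1407/60 = 147.3 rad/s
x(θ) = r cosθ + √(L² − r² sin²θ); with ω constant, a = ω²·d²x/dθ².
d²x/dθ² = −r cosθ − r²(cos2θ)/√u − r⁴ sin²2θ/(4u^{3/2}),  u = L² − r² sin²θ = 0.0677754 m².
Substituting r = 0.0769 m, L = 0.2658 m, θ = 135.8°: d²x/dθ² = +0.054001 m.
a = ω²·d²x/dθ² = (147.3)²·(+0.054001) = +1172.3 m/s²;  |a| = 1172.3 m/s².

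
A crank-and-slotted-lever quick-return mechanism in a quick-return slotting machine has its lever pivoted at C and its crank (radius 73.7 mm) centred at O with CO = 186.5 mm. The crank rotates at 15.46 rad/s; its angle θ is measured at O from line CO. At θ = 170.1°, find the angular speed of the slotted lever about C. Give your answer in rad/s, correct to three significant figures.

9.55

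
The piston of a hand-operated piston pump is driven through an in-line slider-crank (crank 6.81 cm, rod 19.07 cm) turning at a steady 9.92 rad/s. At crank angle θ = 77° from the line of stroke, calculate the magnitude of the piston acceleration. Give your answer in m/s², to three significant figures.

ω = 9.92 rad/s
x(θ) = r cosθ + √(L² − r² sin²θ); with ω constant, a = ω²·d²x/dθ².
d²x/dθ² = −r cosθ − r²(cos2θ)/√u − r⁴ sin²2θ/(4u^{3/2}),  u = L² − r² sin²θ = 0.0319636 m².
Substituting r = 0.0681 m, L = 0.1907 m, θ = 77°: d²x/dθ² = +0.0078146 m.
a = ω²·d²x/dθ² = (9.92)²·(+0.0078146) = +0.769 m/s²;  |a| = 0.769 m/s².

0.769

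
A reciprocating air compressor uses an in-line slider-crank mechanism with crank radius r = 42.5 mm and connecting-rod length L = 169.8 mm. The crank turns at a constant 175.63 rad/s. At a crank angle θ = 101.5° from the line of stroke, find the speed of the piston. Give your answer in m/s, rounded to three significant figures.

6.94

ω = 175.6 rad/s
For an in-line slider-crank, x = r cosθ + √(L² − r² sin²θ), so v = −rω sinθ·[1 + r cosθ/√(L² − r² sin²θ)].
With r = 0.0425 m, L = 0.1698 m, θ = 101.5°: √(L² − r² sin²θ) = 0.16461 m.
v = −0.0425·175.6·0.97992·[1 + 0.0425·-0.19937/0.16461] = -6.9379 m/s.
|v| = 6.9379 m/s.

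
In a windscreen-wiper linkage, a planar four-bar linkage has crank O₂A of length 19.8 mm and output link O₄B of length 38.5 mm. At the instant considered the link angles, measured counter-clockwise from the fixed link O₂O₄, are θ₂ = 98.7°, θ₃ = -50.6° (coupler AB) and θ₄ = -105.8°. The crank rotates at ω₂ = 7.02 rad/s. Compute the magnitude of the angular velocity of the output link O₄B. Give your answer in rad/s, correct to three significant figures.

2.24

ω₂ = 7.02 rad/s
Differentiating the loop-closure r₂e^{iθ₂}+r₃e^{iθ₃}=r₁+r₄e^{iθ₄} gives r₂ω₂e^{iθ₂}+r₃ω₃e^{iθ₃}=r₄ω₄e^{iθ₄}.
Eliminating the other unknown: ω₄ = r₂ω₂ sin(θ₂−θ₃) / [r₄ sin(θ₄−θ₃)].
Numerator sine = +0.51054; denominator sine = -0.82115.
Result = 0.0198·7.02·(+0.51054) / (0.0385·(-0.82115)) = -2.2447 rad/s; magnitude 2.2447 rad/s.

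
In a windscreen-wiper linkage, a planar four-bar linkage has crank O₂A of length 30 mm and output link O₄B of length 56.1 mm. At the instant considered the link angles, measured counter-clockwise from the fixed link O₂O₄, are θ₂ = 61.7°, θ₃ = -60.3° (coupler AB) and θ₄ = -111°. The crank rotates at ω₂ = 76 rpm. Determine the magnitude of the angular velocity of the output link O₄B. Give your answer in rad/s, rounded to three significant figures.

4.66

ω₂ = 7.959 rad/s (from 76 rpm).
Differentiating the loop-closure r₂e^{iθ₂}+r₃e^{iθ₃}=r₁+r₄e^{iθ₄} gives r₂ω₂e^{iθ₂}+r₃ω₃e^{iθ₃}=r₄ω₄e^{iθ₄}.
Eliminating the other unknown: ω₄ = r₂ω₂ sin(θ₂−θ₃) / [r₄ sin(θ₄−θ₃)].
Numerator sine = +0.84805; denominator sine = -0.77384.
Result = 0.03·7.959·(+0.84805) / (0.0561·(-0.77384)) = -4.6641 rad/s; magnitude 4.6641 rad/s.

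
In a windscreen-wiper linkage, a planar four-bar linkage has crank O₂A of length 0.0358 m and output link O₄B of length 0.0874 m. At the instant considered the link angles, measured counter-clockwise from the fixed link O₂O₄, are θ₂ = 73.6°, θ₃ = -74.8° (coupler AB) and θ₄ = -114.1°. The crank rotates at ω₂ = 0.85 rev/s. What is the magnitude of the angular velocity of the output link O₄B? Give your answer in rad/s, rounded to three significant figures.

1.81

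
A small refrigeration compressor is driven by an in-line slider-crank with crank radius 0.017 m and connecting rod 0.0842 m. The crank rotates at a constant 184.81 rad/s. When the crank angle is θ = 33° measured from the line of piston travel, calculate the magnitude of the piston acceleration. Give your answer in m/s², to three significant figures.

536

ω = 184.8 rad/s
x(θ) = r cosθ + √(L² − r² sin²θ); with ω constant, a = ω²·d²x/dθ².
d²x/dθ² = −r cosθ − r²(cos2θ)/√u − r⁴ sin²2θ/(4u^{3/2}),  u = L² − r² sin²θ = 0.00700391 m².
Substituting r = 0.017 m, L = 0.0842 m, θ = 33°: d²x/dθ² = -0.015692 m.
a = ω²·d²x/dθ² = (184.8)²·(-0.015692) = -535.95 m/s²;  |a| = 535.95 m/s².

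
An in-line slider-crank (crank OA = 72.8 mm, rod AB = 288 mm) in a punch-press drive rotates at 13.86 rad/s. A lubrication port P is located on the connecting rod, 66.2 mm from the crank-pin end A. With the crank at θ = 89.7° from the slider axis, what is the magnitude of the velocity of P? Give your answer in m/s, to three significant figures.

1.01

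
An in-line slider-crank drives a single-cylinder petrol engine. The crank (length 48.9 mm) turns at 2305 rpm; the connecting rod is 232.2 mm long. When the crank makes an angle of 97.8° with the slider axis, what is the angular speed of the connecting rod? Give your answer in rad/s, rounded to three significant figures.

7.05

ω = 241.4 rad/s (converted from 2305 rpm).
The rod makes angle φ with the slider axis where L sinφ = r sinθ; differentiating, L cosφ·φ̇ = r ω cosθ.
L cosφ = √(L² − r² sin²θ) = 0.22709 m.
|ω_rod| = r ω |cosθ| / √(L² − r² sin²θ) = 0.0489·241.4·0.13572/0.22709 = 7.0541 rad/s.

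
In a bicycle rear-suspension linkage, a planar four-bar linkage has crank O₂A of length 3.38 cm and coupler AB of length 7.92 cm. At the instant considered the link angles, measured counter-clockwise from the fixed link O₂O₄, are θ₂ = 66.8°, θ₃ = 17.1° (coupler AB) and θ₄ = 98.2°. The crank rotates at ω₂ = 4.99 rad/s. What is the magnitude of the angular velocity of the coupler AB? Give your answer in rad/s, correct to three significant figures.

1.12

ω₂ = 4.99 rad/s
Differentiating the loop-closure r₂e^{iθ₂}+r₃e^{iθ₃}=r₁+r₄e^{iθ₄} gives r₂ω₂e^{iθ₂}+r₃ω₃e^{iθ₃}=r₄ω₄e^{iθ₄}.
Eliminating the other unknown: ω₃ = r₂ω₂ sin(θ₄−θ₂) / [r₃ sin(θ₃−θ₄)].
Numerator sine = +0.52101; denominator sine = -0.98796.
Result = 0.0338·4.99·(+0.52101) / (0.0792·(-0.98796)) = -1.123 rad/s; magnitude 1.123 rad/s.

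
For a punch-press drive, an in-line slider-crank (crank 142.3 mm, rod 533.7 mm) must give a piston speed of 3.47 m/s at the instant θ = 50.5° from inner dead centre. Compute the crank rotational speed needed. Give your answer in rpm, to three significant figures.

257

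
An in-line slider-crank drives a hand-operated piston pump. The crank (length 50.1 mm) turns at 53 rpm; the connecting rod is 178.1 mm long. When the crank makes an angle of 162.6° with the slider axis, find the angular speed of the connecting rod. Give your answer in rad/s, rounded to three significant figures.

1.50

ω = 5.55 rad/s (converted from 53 rpm).
The rod makes angle φ with the slider axis where L sinφ = r sinθ; differentiating, L cosφ·φ̇ = r ω cosθ.
L cosφ = √(L² − r² sin²θ) = 0.17747 m.
|ω_rod| = r ω |cosθ| / √(L² − r² sin²θ) = 0.0501·5.55·0.95424/0.17747 = 1.4951 rad/s.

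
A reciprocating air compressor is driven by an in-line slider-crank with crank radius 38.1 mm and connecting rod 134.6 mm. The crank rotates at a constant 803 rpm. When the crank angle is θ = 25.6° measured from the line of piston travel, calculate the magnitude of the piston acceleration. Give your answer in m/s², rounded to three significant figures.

292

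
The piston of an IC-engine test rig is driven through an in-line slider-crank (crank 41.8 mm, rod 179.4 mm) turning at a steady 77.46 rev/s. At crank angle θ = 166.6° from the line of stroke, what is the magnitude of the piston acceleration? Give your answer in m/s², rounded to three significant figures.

ω = 2π·77.5 = 486.7 rad/s
x(θ) = r cosθ + √(L² − r² sin²θ); with ω constant, a = ω²·d²x/dθ².
d²x/dθ² = −r cosθ − r²(cos2θ)/√u − r⁴ sin²2θ/(4u^{3/2}),  u = L² − r² sin²θ = 0.0320905 m².
Substituting r = 0.0418 m, L = 0.1794 m, θ = 166.6°: d²x/dθ² = +0.031929 m.
a = ω²·d²x/dθ² = (486.7)²·(+0.031929) = +7563.1 m/s²;  |a| = 7563.1 m/s².

7560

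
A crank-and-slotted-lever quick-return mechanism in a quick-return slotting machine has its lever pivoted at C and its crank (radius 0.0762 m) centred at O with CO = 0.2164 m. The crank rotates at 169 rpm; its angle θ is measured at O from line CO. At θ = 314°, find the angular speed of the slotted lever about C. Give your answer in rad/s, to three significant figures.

ω = 17.7 rad/s (from 169 rpm).
Crank pin A relative to C: A = (d + r cosθ, r sinθ); lever angle φ = atan2(r sinθ, d + r cosθ).
Differentiating tanφ: φ̇ = rω(d cosθ + r)/(d² + r² + 2dr cosθ).
d² + r² + 2dr cosθ = |CA|² = 0.0755448 m²;  d cosθ + r = +0.22652 m.
|ω_lever| = |0.0762·17.7·+0.22652| / 0.0755448 = 4.0437 rad/s.

4.04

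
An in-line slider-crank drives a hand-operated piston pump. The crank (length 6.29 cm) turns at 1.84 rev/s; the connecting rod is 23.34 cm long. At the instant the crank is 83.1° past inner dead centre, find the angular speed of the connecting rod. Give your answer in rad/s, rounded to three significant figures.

ω = 11.56 rad/s (converted from 1.84 rev/s).
The rod makes angle φ with the slider axis where L sinφ = r sinθ; differentiating, L cosφ·φ̇ = r ω cosθ.
L cosφ = √(L² − r² sin²θ) = 0.22489 m.
|ω_rod| = r ω |cosθ| / √(L² − r² sin²θ) = 0.0629·11.56·0.12014/0.22489 = 0.38846 rad/s.

0.388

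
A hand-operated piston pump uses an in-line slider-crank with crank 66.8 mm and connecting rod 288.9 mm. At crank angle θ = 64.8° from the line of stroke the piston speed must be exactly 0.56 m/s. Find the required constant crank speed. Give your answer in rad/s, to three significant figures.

For an in-line slider-crank, |v_piston| = rω|sinθ|·[1 + r cosθ/√(L² − r² sin²θ)].
With r = 0.0668 m, L = 0.2889 m, θ = 64.8°: the bracketed kinematic factor |dx/dθ| = 0.066528 m.
ω = v/|dx/dθ| = 0.56/0.066528 = 8.4176 rad/s.

8.42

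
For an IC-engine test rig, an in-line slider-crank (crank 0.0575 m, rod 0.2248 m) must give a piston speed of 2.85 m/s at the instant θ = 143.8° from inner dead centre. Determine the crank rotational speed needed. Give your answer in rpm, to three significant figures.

1010

For an in-line slider-crank, |v_piston| = rω|sinθ|·[1 + r cosθ/√(L² − r² sin²θ)].
With r = 0.0575 m, L = 0.2248 m, θ = 143.8°: the bracketed kinematic factor |dx/dθ| = 0.026869 m.
ω = v/|dx/dθ| = 2.85/0.026869 = 106.07 rad/s.
N = 60ω/(2π) = 1012.9 rpm.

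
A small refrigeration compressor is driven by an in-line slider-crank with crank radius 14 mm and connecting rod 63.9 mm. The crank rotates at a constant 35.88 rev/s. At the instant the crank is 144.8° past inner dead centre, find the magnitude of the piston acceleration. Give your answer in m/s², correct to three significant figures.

527

ω = 2π·35.9 = 225.4 rad/s
x(θ) = r cosθ + √(L² − r² sin²θ); with ω constant, a = ω²·d²x/dθ².
d²x/dθ² = −r cosθ − r²(cos2θ)/√u − r⁴ sin²2θ/(4u^{3/2}),  u = L² − r² sin²θ = 0.00401808 m².
Substituting r = 0.014 m, L = 0.0639 m, θ = 144.8°: d²x/dθ² = +0.010369 m.
a = ω²·d²x/dθ² = (225.4)²·(+0.010369) = +527.01 m/s²;  |a| = 527.01 m/s².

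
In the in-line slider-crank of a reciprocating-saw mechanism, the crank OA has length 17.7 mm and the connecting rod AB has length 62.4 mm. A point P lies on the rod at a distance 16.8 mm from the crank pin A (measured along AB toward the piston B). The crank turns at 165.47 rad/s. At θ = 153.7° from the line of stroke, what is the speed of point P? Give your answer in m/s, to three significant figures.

2.27

ω = 165.5 rad/s.  Crank-pin speed |V_A| = rω = 2.9288 m/s, perpendicular to OA.
Rod angle: sinφ = −(r/L) sinθ ⇒ φ = -7.220°; ω_rod = −rω cosθ/√(L²−r²sin²θ) = +42.414 rad/s.
V_P = V_A + ω_rod × AP, with AP = 0.0168 m along the rod.
Components: V_Px = −rω sinθ − a·ω_rod·sinφ = -1.2081 m/s;  V_Py = rω cosθ + a·ω_rod·cosφ = -1.9187 m/s.
|V_P| = √(V_Px² + V_Py²) = 2.2674 m/s.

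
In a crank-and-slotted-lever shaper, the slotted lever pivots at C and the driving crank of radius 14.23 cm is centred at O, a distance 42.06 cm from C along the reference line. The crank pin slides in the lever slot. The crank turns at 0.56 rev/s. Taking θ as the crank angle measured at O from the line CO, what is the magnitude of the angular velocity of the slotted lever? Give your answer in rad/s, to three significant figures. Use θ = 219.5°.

0.871

ω = 3.519 rad/s (from 0.56 rev/s).
Crank pin A relative to C: A = (d + r cosθ, r sinθ); lever angle φ = atan2(r sinθ, d + r cosθ).
Differentiating tanφ: φ̇ = rω(d cosθ + r)/(d² + r² + 2dr cosθ).
d² + r² + 2dr cosθ = |CA|² = 0.104788 m²;  d cosθ + r = -0.18225 m.
|ω_lever| = |0.1423·3.519·-0.18225| / 0.104788 = 0.8708 rad/s.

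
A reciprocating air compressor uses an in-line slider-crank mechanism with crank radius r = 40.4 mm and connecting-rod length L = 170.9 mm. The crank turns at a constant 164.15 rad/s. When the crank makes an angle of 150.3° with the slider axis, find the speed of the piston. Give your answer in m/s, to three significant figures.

2.61

ω = 164.2 rad/s
For an in-line slider-crank, x = r cosθ + √(L² − r² sin²θ), so v = −rω sinθ·[1 + r cosθ/√(L² − r² sin²θ)].
With r = 0.0404 m, L = 0.1709 m, θ = 150.3°: √(L² − r² sin²θ) = 0.16972 m.
v = −0.0404·164.2·0.49546·[1 + 0.0404·-0.86863/0.16972] = -2.6063 m/s.
|v| = 2.6063 m/s.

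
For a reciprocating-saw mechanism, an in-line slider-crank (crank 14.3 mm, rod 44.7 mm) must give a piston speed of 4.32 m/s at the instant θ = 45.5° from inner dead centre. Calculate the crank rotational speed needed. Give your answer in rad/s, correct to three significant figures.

344

For an in-line slider-crank, |v_piston| = rω|sinθ|·[1 + r cosθ/√(L² − r² sin²θ)].
With r = 0.0143 m, L = 0.0447 m, θ = 45.5°: the bracketed kinematic factor |dx/dθ| = 0.012548 m.
ω = v/|dx/dθ| = 4.32/0.012548 = 344.27 rad/s.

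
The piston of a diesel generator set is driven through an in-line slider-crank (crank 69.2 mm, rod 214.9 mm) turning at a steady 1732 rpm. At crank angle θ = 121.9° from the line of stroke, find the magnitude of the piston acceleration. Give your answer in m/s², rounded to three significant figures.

ω = 2π·1732/60 = 181.4 rad/s
x(θ) = r cosθ + √(L² − r² sin²θ); with ω constant, a = ω²·d²x/dθ².
d²x/dθ² = −r cosθ − r²(cos2θ)/√u − r⁴ sin²2θ/(4u^{3/2}),  u = L² − r² sin²θ = 0.0427306 m².
Substituting r = 0.0692 m, L = 0.2149 m, θ = 121.9°: d²x/dθ² = +0.046273 m.
a = ω²·d²x/dθ² = (181.4)²·(+0.046273) = +1522.2 m/s²;  |a| = 1522.2 m/s².

1520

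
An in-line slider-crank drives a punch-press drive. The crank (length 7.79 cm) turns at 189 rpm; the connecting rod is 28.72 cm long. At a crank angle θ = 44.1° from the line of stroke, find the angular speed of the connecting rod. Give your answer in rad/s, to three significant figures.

ω = 19.79 rad/s (converted from 189 rpm).
The rod makes angle φ with the slider axis where L sinφ = r sinθ; differentiating, L cosφ·φ̇ = r ω cosθ.
L cosφ = √(L² − r² sin²θ) = 0.28204 m.
|ω_rod| = r ω |cosθ| / √(L² − r² sin²θ) = 0.0779·19.79·0.71813/0.28204 = 3.9257 rad/s.

3.93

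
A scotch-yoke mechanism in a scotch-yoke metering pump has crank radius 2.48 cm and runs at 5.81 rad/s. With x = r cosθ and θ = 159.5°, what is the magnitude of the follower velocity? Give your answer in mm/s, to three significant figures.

ω = 5.81 rad/s
x = r cosθ ⇒ ẋ = −rω sinθ.
|v| = rω|sinθ| = 0.0248·5.81·|sin 159.5°| = 0.050461 m/s = 50.461 mm/s.

50.5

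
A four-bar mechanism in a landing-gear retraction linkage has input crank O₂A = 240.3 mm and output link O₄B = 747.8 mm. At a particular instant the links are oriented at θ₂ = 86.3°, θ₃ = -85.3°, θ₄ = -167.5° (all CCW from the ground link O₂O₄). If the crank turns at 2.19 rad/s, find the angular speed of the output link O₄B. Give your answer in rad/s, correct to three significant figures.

0.104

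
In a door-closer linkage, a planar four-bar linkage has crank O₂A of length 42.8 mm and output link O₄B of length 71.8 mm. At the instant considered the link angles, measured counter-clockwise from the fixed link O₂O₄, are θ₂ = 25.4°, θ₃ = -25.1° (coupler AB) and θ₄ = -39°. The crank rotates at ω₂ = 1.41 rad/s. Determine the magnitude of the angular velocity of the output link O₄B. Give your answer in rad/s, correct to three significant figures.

2.70

ω₂ = 1.41 rad/s
Differentiating the loop-closure r₂e^{iθ₂}+r₃e^{iθ₃}=r₁+r₄e^{iθ₄} gives r₂ω₂e^{iθ₂}+r₃ω₃e^{iθ₃}=r₄ω₄e^{iθ₄}.
Eliminating the other unknown: ω₄ = r₂ω₂ sin(θ₂−θ₃) / [r₄ sin(θ₄−θ₃)].
Numerator sine = +0.77162; denominator sine = -0.24023.
Result = 0.0428·1.41·(+0.77162) / (0.0718·(-0.24023)) = -2.6997 rad/s; magnitude 2.6997 rad/s.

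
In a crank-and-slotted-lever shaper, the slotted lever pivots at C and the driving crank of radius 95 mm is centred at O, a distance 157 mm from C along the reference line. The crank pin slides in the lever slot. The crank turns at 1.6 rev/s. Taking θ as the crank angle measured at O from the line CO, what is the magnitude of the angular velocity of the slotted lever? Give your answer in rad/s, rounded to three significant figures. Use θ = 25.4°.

3.73

ω = 10.05 rad/s (from 1.6 rev/s).
Crank pin A relative to C: A = (d + r cosθ, r sinθ); lever angle φ = atan2(r sinθ, d + r cosθ).
Differentiating tanφ: φ̇ = rω(d cosθ + r)/(d² + r² + 2dr cosθ).
d² + r² + 2dr cosθ = |CA|² = 0.0606205 m²;  d cosθ + r = +0.23682 m.
|ω_lever| = |0.095·10.05·+0.23682| / 0.0606205 = 3.731 rad/s.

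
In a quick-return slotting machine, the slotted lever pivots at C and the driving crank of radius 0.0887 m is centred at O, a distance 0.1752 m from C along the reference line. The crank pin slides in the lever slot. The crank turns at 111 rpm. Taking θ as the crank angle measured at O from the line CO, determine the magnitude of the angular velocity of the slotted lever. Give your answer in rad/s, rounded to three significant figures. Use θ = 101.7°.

1.70

ω = 11.62 rad/s (from 111 rpm).
Crank pin A relative to C: A = (d + r cosθ, r sinθ); lever angle φ = atan2(r sinθ, d + r cosθ).
Differentiating tanφ: φ̇ = rω(d cosθ + r)/(d² + r² + 2dr cosθ).
d² + r² + 2dr cosθ = |CA|² = 0.03226 m²;  d cosθ + r = +0.053172 m.
|ω_lever| = |0.0887·11.62·+0.053172| / 0.03226 = 1.6994 rad/s.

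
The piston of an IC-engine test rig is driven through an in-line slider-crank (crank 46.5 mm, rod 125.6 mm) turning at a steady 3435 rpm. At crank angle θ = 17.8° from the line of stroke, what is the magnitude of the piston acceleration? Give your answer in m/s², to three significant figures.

7580

ω = 2π·3435/60 = 359.7 rad/s
x(θ) = r cosθ + √(L² − r² sin²θ); with ω constant, a = ω²·d²x/dθ².
d²x/dθ² = −r cosθ − r²(cos2θ)/√u − r⁴ sin²2θ/(4u^{3/2}),  u = L² − r² sin²θ = 0.0155733 m².
Substituting r = 0.0465 m, L = 0.1256 m, θ = 17.8°: d²x/dθ² = -0.058566 m.
a = ω²·d²x/dθ² = (359.7)²·(-0.058566) = -7578.1 m/s²;  |a| = 7578.1 m/s².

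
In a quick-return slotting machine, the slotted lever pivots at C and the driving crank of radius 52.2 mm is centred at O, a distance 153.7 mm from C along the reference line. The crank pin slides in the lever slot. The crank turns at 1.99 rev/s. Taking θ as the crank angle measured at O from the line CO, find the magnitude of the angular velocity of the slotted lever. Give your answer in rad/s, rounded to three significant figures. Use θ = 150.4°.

ω = 12.5 rad/s (from 1.99 rev/s).
Crank pin A relative to C: A = (d + r cosθ, r sinθ); lever angle φ = atan2(r sinθ, d + r cosθ).
Differentiating tanφ: φ̇ = rω(d cosθ + r)/(d² + r² + 2dr cosθ).
d² + r² + 2dr cosθ = |CA|² = 0.0123964 m²;  d cosθ + r = -0.081441 m.
|ω_lever| = |0.0522·12.5·-0.081441| / 0.0123964 = 4.288 rad/s.

4.29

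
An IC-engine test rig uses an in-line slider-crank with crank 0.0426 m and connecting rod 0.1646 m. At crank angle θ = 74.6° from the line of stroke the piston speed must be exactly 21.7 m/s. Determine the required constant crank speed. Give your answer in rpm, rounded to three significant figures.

For an in-line slider-crank, |v_piston| = rω|sinθ|·[1 + r cosθ/√(L² − r² sin²θ)].
With r = 0.0426 m, L = 0.1646 m, θ = 74.6°: the bracketed kinematic factor |dx/dθ| = 0.043985 m.
ω = v/|dx/dθ| = 21.7/0.043985 = 493.35 rad/s.
N = 60ω/(2π) = 4711.1 rpm.

4710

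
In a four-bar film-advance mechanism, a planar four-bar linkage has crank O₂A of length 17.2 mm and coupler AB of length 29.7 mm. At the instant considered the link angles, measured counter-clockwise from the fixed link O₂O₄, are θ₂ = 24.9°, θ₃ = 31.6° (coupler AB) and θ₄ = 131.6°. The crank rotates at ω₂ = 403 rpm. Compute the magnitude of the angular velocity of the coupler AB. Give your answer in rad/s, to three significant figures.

ω₂ = 42.2 rad/s (from 403 rpm).
Differentiating the loop-closure r₂e^{iθ₂}+r₃e^{iθ₃}=r₁+r₄e^{iθ₄} gives r₂ω₂e^{iθ₂}+r₃ω₃e^{iθ₃}=r₄ω₄e^{iθ₄}.
Eliminating the other unknown: ω₃ = r₂ω₂ sin(θ₄−θ₂) / [r₃ sin(θ₃−θ₄)].
Numerator sine = +0.95782; denominator sine = -0.98481.
Result = 0.0172·42.2·(+0.95782) / (0.0297·(-0.98481)) = -23.771 rad/s; magnitude 23.771 rad/s.

23.8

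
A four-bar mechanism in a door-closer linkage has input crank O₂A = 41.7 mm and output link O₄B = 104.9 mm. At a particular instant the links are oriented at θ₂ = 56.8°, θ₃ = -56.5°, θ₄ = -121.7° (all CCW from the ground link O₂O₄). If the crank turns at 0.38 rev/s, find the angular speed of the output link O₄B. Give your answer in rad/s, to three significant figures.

ω₂ = 2.388 rad/s (from 0.38 rev/s).
Differentiating the loop-closure r₂e^{iθ₂}+r₃e^{iθ₃}=r₁+r₄e^{iθ₄} gives r₂ω₂e^{iθ₂}+r₃ω₃e^{iθ₃}=r₄ω₄e^{iθ₄}.
Eliminating the other unknown: ω₄ = r₂ω₂ sin(θ₂−θ₃) / [r₄ sin(θ₄−θ₃)].
Numerator sine = +0.91845; denominator sine = -0.90778.
Result = 0.0417·2.388·(+0.91845) / (0.1049·(-0.90778)) = -0.96028 rad/s; magnitude 0.96028 rad/s.

0.960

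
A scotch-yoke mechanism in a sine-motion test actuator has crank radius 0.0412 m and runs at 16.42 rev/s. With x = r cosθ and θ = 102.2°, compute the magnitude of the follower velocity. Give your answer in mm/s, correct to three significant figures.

ω = 103.2 rad/s (from 16.42 rev/s).
x = r cosθ ⇒ ẋ = −rω sinθ.
|v| = rω|sinθ| = 0.0412·103.2·|sin 102.2°| = 4.1546 m/s = 4154.6 mm/s.

4150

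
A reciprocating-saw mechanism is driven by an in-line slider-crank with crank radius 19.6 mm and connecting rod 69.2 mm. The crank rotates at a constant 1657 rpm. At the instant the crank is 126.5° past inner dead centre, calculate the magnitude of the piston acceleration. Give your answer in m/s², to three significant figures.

ω = 2π·1657/60 = 173.5 rad/s
x(θ) = r cosθ + √(L² − r² sin²θ); with ω constant, a = ω²·d²x/dθ².
d²x/dθ² = −r cosθ − r²(cos2θ)/√u − r⁴ sin²2θ/(4u^{3/2}),  u = L² − r² sin²θ = 0.0045404 m².
Substituting r = 0.0196 m, L = 0.0692 m, θ = 126.5°: d²x/dθ² = +0.013215 m.
a = ω²·d²x/dθ² = (173.5)²·(+0.013215) = +397.9 m/s²;  |a| = 397.9 m/s².

398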